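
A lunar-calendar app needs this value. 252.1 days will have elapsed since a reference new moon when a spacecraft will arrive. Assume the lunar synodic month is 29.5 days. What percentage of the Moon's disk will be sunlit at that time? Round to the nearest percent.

252.1/29.5 = 8.546 lunations, so 8 complete cycles and 16.10 d into the next.
Elongation θ = 360° × 16.10/29.5 ≈ 196.5°.
Illuminated fraction = (1 − cos 196.5°)/2 = (1 − (-0.959))/2 ≈ 0.979, so 98%.

98%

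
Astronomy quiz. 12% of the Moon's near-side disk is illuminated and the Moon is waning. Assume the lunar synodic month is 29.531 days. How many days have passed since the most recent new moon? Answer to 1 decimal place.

26.2 days

cos θ = 1 − 2f = 0.760, giving a principal value of 40.5°.
Waning ⇒ past full, so θ = 360° − 40.5° = 319.5°.
That fraction of the synodic month is 319.5/360 × 29.531 d ≈ 26.21 d.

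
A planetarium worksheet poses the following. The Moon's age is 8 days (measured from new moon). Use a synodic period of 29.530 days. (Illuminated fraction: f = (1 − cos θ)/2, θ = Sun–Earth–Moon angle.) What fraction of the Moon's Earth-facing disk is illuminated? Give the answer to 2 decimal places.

The Moon has covered 8/29.530 of its cycle, so θ ≈ 360° × 8/29.530 = 97.5°.
With cos θ = (-0.131), the lit fraction is (1 − (-0.131))/2 ≈ 0.566.

0.57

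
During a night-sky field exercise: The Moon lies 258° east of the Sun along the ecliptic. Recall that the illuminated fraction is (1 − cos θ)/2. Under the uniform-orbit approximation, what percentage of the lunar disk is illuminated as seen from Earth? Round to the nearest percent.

Half-versine of 258°: (1 − (-0.208))/2 = 0.604, i.e. 60%.

60%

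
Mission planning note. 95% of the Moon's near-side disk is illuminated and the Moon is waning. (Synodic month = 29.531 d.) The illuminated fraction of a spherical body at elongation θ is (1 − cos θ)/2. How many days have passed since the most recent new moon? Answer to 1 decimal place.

Invert f = (1 − cos θ)/2 to get cos θ = 1 − 2(0.95) = -0.900, hence θ₀ = arccos -0.900 = 154.2°.
A waning Moon lies in 180°–360°, so θ = 360° − 154.2° = 205.8°.
At 360°/29.531 d per day, 205.8° corresponds to 16.89 days.

16.9 days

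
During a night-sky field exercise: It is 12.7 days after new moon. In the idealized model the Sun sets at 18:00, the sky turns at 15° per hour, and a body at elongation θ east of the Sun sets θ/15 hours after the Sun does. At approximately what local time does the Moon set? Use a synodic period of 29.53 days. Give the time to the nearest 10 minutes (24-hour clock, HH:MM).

04:20

Phase angle: θ = 360°·(12.7 d)/(29.53 d) = 154.8°.
The Moon trails the Sun by θ/15 = 154.8/15 ≈ 10.32 hours.
18:00 + 10.322 h ≈ 04:19 → 04:20 to the nearest ten minutes.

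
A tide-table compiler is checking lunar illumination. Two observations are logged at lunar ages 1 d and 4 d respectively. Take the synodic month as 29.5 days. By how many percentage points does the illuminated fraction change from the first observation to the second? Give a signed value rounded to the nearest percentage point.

θ₁ = 360° × 1/29.5 = 12.2°, f₁ = (1 − cos θ₁)/2 = 0.011.
θ₂ = 360° × 4/29.5 = 48.8°, f₂ = (1 − cos θ₂)/2 = 0.171.
Change = f₂ − f₁ = +0.159 → +16 percentage points.

+16 percentage points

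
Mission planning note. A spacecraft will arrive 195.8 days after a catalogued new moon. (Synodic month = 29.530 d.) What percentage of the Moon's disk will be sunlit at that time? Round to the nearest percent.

195.8/29.530 = 6.631 lunations, so 6 complete cycles and 18.62 d into the next.
Elongation θ = 360° × 18.62/29.530 ≈ 227.0°.
With cos θ = (-0.682), the lit fraction is (1 − (-0.682))/2 ≈ 0.841, so 84%.

84%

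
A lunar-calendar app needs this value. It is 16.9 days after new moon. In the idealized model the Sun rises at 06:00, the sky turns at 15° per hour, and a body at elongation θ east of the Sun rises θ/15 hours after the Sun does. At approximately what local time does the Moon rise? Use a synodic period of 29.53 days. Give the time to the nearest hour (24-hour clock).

20:00

Elongation θ = 360° × 16.9/29.53 ≈ 206.0°.
At 15° of sky rotation per hour, 206.0° corresponds to a 13.74 h lag.
06:00 + 13.74 h ≈ 19:44 → 20:00 to the nearest hour.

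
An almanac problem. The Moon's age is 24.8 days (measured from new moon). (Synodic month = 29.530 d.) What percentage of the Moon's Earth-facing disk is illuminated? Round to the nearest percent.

23%

The Moon has covered 24.8/29.530 of its cycle, so θ ≈ 360° × 24.8/29.530 = 302.3°.
cos 302.3° = 0.535, so f = (1 − 0.535)/2 = 0.233, so 23%.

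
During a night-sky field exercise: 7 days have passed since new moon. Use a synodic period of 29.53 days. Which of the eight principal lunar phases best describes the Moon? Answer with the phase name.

θ ≈ 360° × 7/29.53 = 85°, which falls in the first quarter sector.

first quarter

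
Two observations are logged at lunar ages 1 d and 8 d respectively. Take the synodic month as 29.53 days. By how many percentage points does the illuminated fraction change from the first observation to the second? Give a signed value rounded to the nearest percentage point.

+55 pp

First observation: θ = 360°·1/29.53 = 12.2°, so f = 0.011.
Second observation: θ = 97.5°, f = 0.566.
Δf = 0.566 − 0.011 = +0.554, i.e. +55 pp.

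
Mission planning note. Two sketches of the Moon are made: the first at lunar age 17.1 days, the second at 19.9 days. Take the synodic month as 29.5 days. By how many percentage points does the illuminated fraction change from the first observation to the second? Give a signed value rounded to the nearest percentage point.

θ₁ = 360° × 17.1/29.5 = 208.7°, f₁ = (1 − cos θ₁)/2 = 0.939.
θ₂ = 360° × 19.9/29.5 = 242.8°, f₂ = (1 − cos θ₂)/2 = 0.728.
Change = f₂ − f₁ = -0.210 → -21 percentage points.

-21 pp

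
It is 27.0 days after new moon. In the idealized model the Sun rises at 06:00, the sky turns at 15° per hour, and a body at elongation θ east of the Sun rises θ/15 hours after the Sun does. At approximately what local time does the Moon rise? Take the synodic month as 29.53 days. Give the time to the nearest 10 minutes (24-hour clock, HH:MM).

The Moon has covered 27.0/29.53 of its cycle, so θ ≈ 360° × 27.0/29.53 = 329.2°.
Delay after the Sun = 329.2° / (15°/h) ≈ 21.94 h.
06:00 + 21.944 h ≈ 03:57 → 04:00 to the nearest ten minutes.

04:00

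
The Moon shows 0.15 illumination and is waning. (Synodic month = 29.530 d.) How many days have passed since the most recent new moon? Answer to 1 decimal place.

25.8 days

cos θ = 1 − 2f = 0.700, giving a principal value of 45.6°.
Since the Moon is past full (waning), take the reflex angle: θ = 360° − 45.6° = 314.4°.
That fraction of the synodic month is 314.4/360 × 29.530 d ≈ 25.79 d.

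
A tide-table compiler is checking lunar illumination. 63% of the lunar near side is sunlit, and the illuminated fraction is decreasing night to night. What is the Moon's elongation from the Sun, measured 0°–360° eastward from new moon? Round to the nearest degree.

Invert f = (1 − cos θ)/2 to get cos θ = 1 − 2(0.63) = -0.260, hence θ₀ = arccos -0.260 = 105.1°.
A waning Moon lies in 180°–360°, so θ = 360° − 105.1° = 254.9°.

255°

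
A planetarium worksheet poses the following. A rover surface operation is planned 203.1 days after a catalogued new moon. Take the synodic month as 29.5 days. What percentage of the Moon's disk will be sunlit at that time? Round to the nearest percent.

203.1 d spans 6 complete synodic months (6 × 29.5 = 177.00 d) plus 26.10 d.
Phase angle: θ = 360°·(26.10 d)/(29.5 d) = 318.5°.
With cos θ = 0.749, the lit fraction is (1 − 0.749)/2 ≈ 0.125, so 13%.

13%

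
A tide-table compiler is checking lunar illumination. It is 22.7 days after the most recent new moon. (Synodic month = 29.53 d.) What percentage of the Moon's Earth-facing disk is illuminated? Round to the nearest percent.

Elongation θ = 360° × 22.7/29.53 ≈ 276.7°.
With cos θ = 0.117, the lit fraction is (1 − 0.117)/2 ≈ 0.441, so 44%.

44%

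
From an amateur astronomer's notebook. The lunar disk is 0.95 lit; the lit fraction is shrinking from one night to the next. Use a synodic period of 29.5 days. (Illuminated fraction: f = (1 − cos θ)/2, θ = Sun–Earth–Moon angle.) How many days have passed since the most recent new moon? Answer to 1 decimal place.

From f = (1 − cos θ)/2: cos θ = 1 − 2×0.95 = -0.900; arccos → 154.2°.
A waning Moon lies in 180°–360°, so θ = 360° − 154.2° = 205.8°.
At 360°/29.5 d per day, 205.8° corresponds to 16.87 days.

16.9 days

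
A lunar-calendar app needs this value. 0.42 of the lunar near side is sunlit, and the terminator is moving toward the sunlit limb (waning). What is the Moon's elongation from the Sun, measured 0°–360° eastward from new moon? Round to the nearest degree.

cos θ = 1 − 2f = 0.160, giving a principal value of 80.8°.
Waning ⇒ past full, so θ = 360° − 80.8° = 279.2°.

279°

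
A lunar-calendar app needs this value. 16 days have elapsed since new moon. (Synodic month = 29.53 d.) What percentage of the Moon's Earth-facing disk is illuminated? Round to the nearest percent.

Elongation θ = 360° × 16/29.53 ≈ 195.1°.
Illuminated fraction = (1 − cos 195.1°)/2 = (1 − (-0.966))/2 ≈ 0.983, so 98%.

98%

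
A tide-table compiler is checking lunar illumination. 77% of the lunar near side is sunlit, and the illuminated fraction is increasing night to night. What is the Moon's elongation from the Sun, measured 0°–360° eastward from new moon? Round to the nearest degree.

Invert f = (1 − cos θ)/2 to get cos θ = 1 − 2(0.77) = -0.540, hence θ₀ = arccos -0.540 = 122.7°.
The Moon is waxing (0°–180°), so θ = 122.7° directly.

123°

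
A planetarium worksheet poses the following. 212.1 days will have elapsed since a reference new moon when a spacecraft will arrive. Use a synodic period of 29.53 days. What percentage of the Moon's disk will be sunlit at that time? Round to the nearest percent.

Reduce mod P: 212.1 − 7×29.53 = 5.39 d into the current lunation.
Phase angle: θ = 360°·(5.39 d)/(29.53 d) = 65.7°.
Illuminated fraction = (1 − cos 65.7°)/2 = (1 − 0.411)/2 ≈ 0.294, so 29%.

29%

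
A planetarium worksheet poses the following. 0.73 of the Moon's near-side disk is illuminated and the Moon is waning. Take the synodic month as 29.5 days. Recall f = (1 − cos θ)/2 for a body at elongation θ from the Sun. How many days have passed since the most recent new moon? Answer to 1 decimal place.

19.9 days

From f = (1 − cos θ)/2: cos θ = 1 − 2×0.73 = -0.460; arccos → 117.4°.
Waning ⇒ past full, so θ = 360° − 117.4° = 242.6°.
At 360°/29.5 d per day, 242.6° corresponds to 19.88 days.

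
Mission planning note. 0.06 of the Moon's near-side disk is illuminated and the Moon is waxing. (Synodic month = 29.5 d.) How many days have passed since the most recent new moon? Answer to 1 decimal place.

2.3 days

Invert f = (1 − cos θ)/2 to get cos θ = 1 − 2(0.06) = 0.880, hence θ₀ = arccos 0.880 = 28.4°.
Waxing ⇒ before full, so θ = 28.4°.
Age = 29.5 × 28.4°/360° ≈ 2.32 days.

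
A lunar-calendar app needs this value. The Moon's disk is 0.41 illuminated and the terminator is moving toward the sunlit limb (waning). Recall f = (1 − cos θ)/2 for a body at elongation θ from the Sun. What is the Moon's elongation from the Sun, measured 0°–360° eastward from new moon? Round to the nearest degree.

280°

From f = (1 − cos θ)/2: cos θ = 1 − 2×0.41 = 0.180; arccos → 79.6°.
A waning Moon lies in 180°–360°, so θ = 360° − 79.6° = 280.4°.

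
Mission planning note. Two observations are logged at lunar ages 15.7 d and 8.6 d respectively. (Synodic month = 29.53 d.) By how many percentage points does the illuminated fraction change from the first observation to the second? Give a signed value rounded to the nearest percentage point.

-36 percentage points

θ₁ = 360° × 15.7/29.53 = 191.4°, f₁ = (1 − cos θ₁)/2 = 0.990.
θ₂ = 360° × 8.6/29.53 = 104.8°, f₂ = (1 − cos θ₂)/2 = 0.628.
Change = f₂ − f₁ = -0.362 → -36 percentage points.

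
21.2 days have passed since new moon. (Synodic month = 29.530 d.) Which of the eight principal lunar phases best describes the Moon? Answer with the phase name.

At 21.2/29.530 of the cycle, θ ≈ 258° — the last quarter range.

last quarter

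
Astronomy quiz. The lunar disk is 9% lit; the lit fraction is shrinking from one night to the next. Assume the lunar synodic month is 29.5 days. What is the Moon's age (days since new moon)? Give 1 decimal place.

From f = (1 − cos θ)/2: cos θ = 1 − 2×0.09 = 0.820; arccos → 34.9°.
A waning Moon lies in 180°–360°, so θ = 360° − 34.9° = 325.1°.
At 360°/29.5 d per day, 325.1° corresponds to 26.64 days.

26.6 days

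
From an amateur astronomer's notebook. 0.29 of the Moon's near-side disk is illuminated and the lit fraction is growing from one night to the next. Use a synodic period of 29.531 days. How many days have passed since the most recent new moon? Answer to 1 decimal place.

5.3 days

cos θ = 1 − 2f = 0.420, giving a principal value of 65.2°.
The Moon is waxing (0°–180°), so θ = 65.2° directly.
That fraction of the synodic month is 65.2/360 × 29.531 d ≈ 5.35 d.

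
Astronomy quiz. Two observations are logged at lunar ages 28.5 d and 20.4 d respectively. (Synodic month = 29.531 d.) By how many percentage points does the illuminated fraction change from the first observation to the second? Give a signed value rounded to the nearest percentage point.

+67 percentage points

θ₁ = 360° × 28.5/29.531 = 347.4°, f₁ = (1 − cos θ₁)/2 = 0.012.
θ₂ = 360° × 20.4/29.531 = 248.7°, f₂ = (1 − cos θ₂)/2 = 0.682.
Change = f₂ − f₁ = +0.670 → +67 percentage points.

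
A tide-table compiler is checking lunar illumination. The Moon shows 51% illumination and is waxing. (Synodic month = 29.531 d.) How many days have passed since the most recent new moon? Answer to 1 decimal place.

7.5 days

cos θ = 1 − 2f = -0.020, giving a principal value of 91.1°.
Before full moon the principal value applies: θ = 91.1°.
Age = 29.531 × 91.1°/360° ≈ 7.48 days.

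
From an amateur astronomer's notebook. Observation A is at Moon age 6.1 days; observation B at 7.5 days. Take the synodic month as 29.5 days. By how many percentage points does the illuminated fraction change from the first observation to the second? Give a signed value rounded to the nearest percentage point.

+15 pp

First observation: θ = 360°·6.1/29.5 = 74.4°, so f = 0.366.
Second observation: θ = 91.5°, f = 0.513.
Δf = 0.513 − 0.366 = +0.147, i.e. +15 pp.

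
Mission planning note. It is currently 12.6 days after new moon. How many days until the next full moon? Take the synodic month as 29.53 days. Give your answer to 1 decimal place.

Full moon occurs at elongation 180°, i.e. at age 29.53 × 180/360 = 14.765 d.
So 2.165 days remain (14.765 − 12.6).

2.2 days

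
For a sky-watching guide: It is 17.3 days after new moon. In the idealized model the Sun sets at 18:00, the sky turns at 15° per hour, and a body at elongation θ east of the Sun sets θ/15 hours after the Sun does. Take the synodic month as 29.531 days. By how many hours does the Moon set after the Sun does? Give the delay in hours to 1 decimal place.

Phase angle: θ = 360°·(17.3 d)/(29.531 d) = 210.9°.
Delay after the Sun = 210.9° / (15°/h) ≈ 14.06 h.
So the Moon sets 14.06 h after the Sun.

14.1 h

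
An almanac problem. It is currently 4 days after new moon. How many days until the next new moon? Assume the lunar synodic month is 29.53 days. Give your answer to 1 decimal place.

25.5 days

One full lunation from the last new moon is 29.53 d; remaining = 29.53 − 4 = 25.530 d.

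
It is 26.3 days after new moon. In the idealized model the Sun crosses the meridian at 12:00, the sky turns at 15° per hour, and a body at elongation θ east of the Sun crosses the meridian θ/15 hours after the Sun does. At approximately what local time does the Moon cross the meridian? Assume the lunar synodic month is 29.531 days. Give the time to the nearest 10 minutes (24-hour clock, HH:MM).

Phase angle: θ = 360°·(26.3 d)/(29.531 d) = 320.6°.
The Moon trails the Sun by θ/15 = 320.6/15 ≈ 21.37 hours.
12:00 + 21.374 h ≈ 09:22 → 09:20 to the nearest ten minutes.

09:20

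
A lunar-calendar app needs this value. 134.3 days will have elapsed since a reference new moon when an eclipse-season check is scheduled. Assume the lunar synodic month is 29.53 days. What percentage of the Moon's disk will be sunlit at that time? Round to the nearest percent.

134.3 d spans 4 complete synodic months (4 × 29.53 = 118.12 d) plus 16.18 d.
Elongation θ = 360° × 16.18/29.53 ≈ 197.3°.
Illuminated fraction = (1 − cos 197.3°)/2 = (1 − (-0.955))/2 ≈ 0.978, so 98%.

98%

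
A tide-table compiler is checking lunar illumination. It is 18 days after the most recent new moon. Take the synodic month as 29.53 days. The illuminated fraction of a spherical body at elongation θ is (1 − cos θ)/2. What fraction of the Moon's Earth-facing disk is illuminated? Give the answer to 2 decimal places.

The Moon has covered 18/29.53 of its cycle, so θ ≈ 360° × 18/29.53 = 219.4°.
cos 219.4° = (-0.772), so f = (1 − (-0.772))/2 = 0.886.

0.89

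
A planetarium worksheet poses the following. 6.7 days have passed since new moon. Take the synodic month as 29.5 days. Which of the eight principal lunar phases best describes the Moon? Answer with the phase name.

At 6.7/29.5 of the cycle, θ ≈ 82° — the first quarter range.

first quarter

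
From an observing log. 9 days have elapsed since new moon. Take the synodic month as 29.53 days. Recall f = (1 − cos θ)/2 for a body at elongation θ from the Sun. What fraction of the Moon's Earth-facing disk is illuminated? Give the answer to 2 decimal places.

0.67

Elongation θ = 360° × 9/29.53 ≈ 109.7°.
Illuminated fraction = (1 − cos 109.7°)/2 = (1 − (-0.337))/2 ≈ 0.669.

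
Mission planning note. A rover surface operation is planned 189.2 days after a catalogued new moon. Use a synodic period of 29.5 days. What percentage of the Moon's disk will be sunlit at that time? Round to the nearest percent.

93%

189.2 d spans 6 complete synodic months (6 × 29.5 = 177.00 d) plus 12.20 d.
The Moon has covered 12.20/29.5 of its cycle, so θ ≈ 360° × 12.20/29.5 = 148.9°.
cos 148.9° = (-0.856), so f = (1 − (-0.856))/2 = 0.928, so 93%.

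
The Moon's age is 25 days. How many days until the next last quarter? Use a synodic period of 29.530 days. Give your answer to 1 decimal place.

26.7 days

Last quarter is 0.75 of the way through the cycle: age 0.75 × 29.530 = 22.148 d.
This lunation's last quarter (22.148 d) has passed, so add one period: 51.678 − 25 = 26.678 days.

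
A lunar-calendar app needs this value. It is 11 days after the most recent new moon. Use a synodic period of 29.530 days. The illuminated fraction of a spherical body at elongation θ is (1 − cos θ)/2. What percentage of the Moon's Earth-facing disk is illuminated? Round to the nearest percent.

Elongation θ = 360° × 11/29.530 ≈ 134.1°.
cos 134.1° = (-0.696), so f = (1 − (-0.696))/2 = 0.848, so 85%.

85%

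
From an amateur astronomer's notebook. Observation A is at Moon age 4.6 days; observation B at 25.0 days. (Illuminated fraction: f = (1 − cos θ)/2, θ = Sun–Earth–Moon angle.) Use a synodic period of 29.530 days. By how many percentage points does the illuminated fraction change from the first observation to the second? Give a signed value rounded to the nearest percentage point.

-1 percentage points

θ₁ = 360° × 4.6/29.530 = 56.1°, f₁ = (1 − cos θ₁)/2 = 0.221.
θ₂ = 360° × 25.0/29.530 = 304.8°, f₂ = (1 − cos θ₂)/2 = 0.215.
Change = f₂ − f₁ = -0.006 → -1 percentage points.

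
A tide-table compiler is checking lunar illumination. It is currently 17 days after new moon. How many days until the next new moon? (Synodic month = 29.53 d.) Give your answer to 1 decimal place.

One full lunation from the last new moon is 29.53 d; remaining = 29.53 − 17 = 12.530 d.

12.5 days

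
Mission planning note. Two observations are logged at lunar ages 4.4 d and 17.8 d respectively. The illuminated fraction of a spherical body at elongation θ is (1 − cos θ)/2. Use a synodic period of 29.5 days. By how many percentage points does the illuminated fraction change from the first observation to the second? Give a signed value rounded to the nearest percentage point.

θ₁ = 360° × 4.4/29.5 = 53.7°, f₁ = (1 − cos θ₁)/2 = 0.204.
θ₂ = 360° × 17.8/29.5 = 217.2°, f₂ = (1 − cos θ₂)/2 = 0.898.
Change = f₂ − f₁ = +0.694 → +69 percentage points.

+69 percentage points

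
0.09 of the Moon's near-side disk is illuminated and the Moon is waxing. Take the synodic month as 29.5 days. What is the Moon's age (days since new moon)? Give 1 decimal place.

2.9 days

From f = (1 − cos θ)/2: cos θ = 1 − 2×0.09 = 0.820; arccos → 34.9°.
Waxing ⇒ before full, so θ = 34.9°.
That fraction of the synodic month is 34.9/360 × 29.5 d ≈ 2.86 d.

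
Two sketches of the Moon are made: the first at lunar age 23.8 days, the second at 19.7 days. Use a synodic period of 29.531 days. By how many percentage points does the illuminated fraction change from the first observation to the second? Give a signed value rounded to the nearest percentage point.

θ₁ = 360° × 23.8/29.531 = 290.1°, f₁ = (1 − cos θ₁)/2 = 0.328.
θ₂ = 360° × 19.7/29.531 = 240.2°, f₂ = (1 − cos θ₂)/2 = 0.749.
Change = f₂ − f₁ = +0.421 → +42 percentage points.

+42 percentage points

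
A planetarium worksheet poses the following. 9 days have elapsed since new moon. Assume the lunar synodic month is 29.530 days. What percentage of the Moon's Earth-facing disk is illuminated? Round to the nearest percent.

67%

Elongation θ = 360° × 9/29.530 ≈ 109.7°.
Illuminated fraction = (1 − cos 109.7°)/2 = (1 − (-0.337))/2 ≈ 0.669, so 67%.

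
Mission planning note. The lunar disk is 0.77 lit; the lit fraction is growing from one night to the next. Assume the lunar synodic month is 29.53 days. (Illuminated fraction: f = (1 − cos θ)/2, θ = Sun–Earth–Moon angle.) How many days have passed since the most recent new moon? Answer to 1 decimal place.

10.1 days

Invert f = (1 − cos θ)/2 to get cos θ = 1 − 2(0.77) = -0.540, hence θ₀ = arccos -0.540 = 122.7°.
The Moon is waxing (0°–180°), so θ = 122.7° directly.
That fraction of the synodic month is 122.7/360 × 29.53 d ≈ 10.06 d.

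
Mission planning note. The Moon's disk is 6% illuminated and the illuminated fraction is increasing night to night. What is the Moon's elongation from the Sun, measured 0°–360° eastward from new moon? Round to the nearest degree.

28°

Invert f = (1 − cos θ)/2 to get cos θ = 1 − 2(0.06) = 0.880, hence θ₀ = arccos 0.880 = 28.4°.
Before full moon the principal value applies: θ = 28.4°.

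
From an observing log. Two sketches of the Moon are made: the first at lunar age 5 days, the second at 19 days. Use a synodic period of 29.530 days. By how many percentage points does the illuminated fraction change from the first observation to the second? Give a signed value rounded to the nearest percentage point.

+55 pp

θ₁ = 360° × 5/29.530 = 61.0°, f₁ = (1 − cos θ₁)/2 = 0.257.
θ₂ = 360° × 19/29.530 = 231.6°, f₂ = (1 − cos θ₂)/2 = 0.810.
Change = f₂ − f₁ = +0.553 → +55 percentage points.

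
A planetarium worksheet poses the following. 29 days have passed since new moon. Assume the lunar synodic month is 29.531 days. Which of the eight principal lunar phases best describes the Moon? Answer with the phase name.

new moon

θ ≈ 360° × 29/29.531 = 354°, which falls in the new moon sector.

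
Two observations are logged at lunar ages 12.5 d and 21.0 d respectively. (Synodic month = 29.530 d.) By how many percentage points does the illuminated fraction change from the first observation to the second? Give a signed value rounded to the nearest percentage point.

First observation: θ = 360°·12.5/29.530 = 152.4°, so f = 0.943.
Second observation: θ = 256.0°, f = 0.621.
Δf = 0.621 − 0.943 = -0.322, i.e. -32 pp.

-32 percentage points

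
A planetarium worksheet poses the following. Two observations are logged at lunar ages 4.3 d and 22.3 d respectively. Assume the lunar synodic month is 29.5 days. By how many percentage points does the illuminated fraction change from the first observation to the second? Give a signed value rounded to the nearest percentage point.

θ₁ = 360° × 4.3/29.5 = 52.5°, f₁ = (1 − cos θ₁)/2 = 0.195.
θ₂ = 360° × 22.3/29.5 = 272.1°, f₂ = (1 − cos θ₂)/2 = 0.481.
Change = f₂ − f₁ = +0.286 → +29 percentage points.

+29 percentage points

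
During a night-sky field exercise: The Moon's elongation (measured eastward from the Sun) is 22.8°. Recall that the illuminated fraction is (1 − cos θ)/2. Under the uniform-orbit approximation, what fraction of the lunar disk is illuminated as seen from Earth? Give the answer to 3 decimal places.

0.039

cos 22.8° = 0.922, so f = (1 − 0.922)/2 = 0.039.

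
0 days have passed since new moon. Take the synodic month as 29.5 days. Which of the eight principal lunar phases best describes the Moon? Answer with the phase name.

new moon

θ ≈ 360° × 0/29.5 = 0°, which falls in the new moon sector.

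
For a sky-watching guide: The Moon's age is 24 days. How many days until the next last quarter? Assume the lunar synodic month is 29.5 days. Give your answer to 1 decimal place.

27.6 days

Last quarter is 0.75 of the way through the cycle: age 0.75 × 29.5 = 22.125 d.
This lunation's last quarter (22.125 d) has passed, so add one period: 51.625 − 24 = 27.625 days.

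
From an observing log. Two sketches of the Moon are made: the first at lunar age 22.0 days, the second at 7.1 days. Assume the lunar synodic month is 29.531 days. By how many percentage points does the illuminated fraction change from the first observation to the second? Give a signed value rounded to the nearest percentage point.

θ₁ = 360° × 22.0/29.531 = 268.2°, f₁ = (1 − cos θ₁)/2 = 0.516.
θ₂ = 360° × 7.1/29.531 = 86.6°, f₂ = (1 − cos θ₂)/2 = 0.470.
Change = f₂ − f₁ = -0.046 → -5 percentage points.

-5 percentage points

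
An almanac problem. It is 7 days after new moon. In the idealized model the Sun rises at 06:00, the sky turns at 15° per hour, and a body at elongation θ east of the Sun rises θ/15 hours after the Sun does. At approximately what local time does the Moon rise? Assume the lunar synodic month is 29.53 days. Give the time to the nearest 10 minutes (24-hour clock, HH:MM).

11:40

The Moon has covered 7/29.53 of its cycle, so θ ≈ 360° × 7/29.53 = 85.3°.
At 15° of sky rotation per hour, 85.3° corresponds to a 5.69 h lag.
06:00 + 5.689 h ≈ 11:41 → 11:40 to the nearest ten minutes.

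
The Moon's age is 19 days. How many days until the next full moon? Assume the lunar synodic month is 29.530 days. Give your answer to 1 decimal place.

Full moon is 0.5 of the way through the cycle: age 0.5 × 29.530 = 14.765 d.
Already past this cycle's full moon; the next is at 14.765 + 29.530 = 44.295 d, so 44.295 − 19 = 25.295 days.

25.3 days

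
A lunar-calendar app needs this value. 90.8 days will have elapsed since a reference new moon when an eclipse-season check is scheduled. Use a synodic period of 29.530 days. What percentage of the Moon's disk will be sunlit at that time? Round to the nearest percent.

Reduce mod P: 90.8 − 3×29.530 = 2.21 d into the current lunation.
Phase angle: θ = 360°·(2.21 d)/(29.530 d) = 26.9°.
With cos θ = 0.891, the lit fraction is (1 − 0.891)/2 ≈ 0.054, so 5%.

5%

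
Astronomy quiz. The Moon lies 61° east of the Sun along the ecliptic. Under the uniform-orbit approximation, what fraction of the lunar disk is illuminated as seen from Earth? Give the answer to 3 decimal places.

cos 61° = 0.485, so f = (1 − 0.485)/2 = 0.258.

0.258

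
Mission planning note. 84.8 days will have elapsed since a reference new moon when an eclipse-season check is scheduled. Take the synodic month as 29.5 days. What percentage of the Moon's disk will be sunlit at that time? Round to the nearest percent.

Reduce mod P: 84.8 − 2×29.5 = 25.80 d into the current lunation.
Phase angle: θ = 360°·(25.80 d)/(29.5 d) = 314.8°.
Illuminated fraction = (1 − cos 314.8°)/2 = (1 − 0.705)/2 ≈ 0.147, so 15%.

15%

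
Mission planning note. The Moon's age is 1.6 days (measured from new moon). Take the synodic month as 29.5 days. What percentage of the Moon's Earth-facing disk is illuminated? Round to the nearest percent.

3%

Phase angle: θ = 360°·(1.6 d)/(29.5 d) = 19.5°.
cos 19.5° = 0.942, so f = (1 − 0.942)/2 = 0.029, so 3%.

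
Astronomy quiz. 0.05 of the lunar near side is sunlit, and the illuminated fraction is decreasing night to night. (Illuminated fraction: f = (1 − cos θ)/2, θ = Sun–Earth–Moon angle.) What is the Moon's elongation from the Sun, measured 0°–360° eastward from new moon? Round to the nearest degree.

cos θ = 1 − 2f = 0.900, giving a principal value of 25.8°.
Waning ⇒ past full, so θ = 360° − 25.8° = 334.2°.

334°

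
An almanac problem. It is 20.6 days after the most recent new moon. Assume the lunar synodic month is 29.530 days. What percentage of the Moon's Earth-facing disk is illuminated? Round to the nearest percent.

66%

Phase angle: θ = 360°·(20.6 d)/(29.530 d) = 251.1°.
With cos θ = (-0.323), the lit fraction is (1 − (-0.323))/2 ≈ 0.662, so 66%.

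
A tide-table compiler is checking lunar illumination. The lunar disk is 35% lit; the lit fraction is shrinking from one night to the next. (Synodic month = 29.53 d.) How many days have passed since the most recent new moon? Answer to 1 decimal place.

23.6 days

cos θ = 1 − 2f = 0.300, giving a principal value of 72.5°.
Waning ⇒ past full, so θ = 360° − 72.5° = 287.5°.
That fraction of the synodic month is 287.5/360 × 29.53 d ≈ 23.58 d.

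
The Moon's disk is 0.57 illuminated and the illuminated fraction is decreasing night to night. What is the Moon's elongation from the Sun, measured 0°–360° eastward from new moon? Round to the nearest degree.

262°

From f = (1 − cos θ)/2: cos θ = 1 − 2×0.57 = -0.140; arccos → 98.0°.
A waning Moon lies in 180°–360°, so θ = 360° − 98.0° = 262.0°.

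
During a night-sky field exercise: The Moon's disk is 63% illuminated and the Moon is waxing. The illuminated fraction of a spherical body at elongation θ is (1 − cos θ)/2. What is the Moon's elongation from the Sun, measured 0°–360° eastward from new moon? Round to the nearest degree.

Invert f = (1 − cos θ)/2 to get cos θ = 1 − 2(0.63) = -0.260, hence θ₀ = arccos -0.260 = 105.1°.
Waxing ⇒ before full, so θ = 105.1°.

105°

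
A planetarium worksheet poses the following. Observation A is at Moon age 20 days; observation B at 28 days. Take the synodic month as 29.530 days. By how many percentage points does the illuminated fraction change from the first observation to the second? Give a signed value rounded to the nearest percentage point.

-69 pp

θ₁ = 360° × 20/29.530 = 243.8°, f₁ = (1 − cos θ₁)/2 = 0.721.
θ₂ = 360° × 28/29.530 = 341.3°, f₂ = (1 − cos θ₂)/2 = 0.026.
Change = f₂ − f₁ = -0.694 → -69 percentage points.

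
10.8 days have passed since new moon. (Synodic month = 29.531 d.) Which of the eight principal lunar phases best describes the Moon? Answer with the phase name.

waxing gibbous

At 10.8/29.531 of the cycle, θ ≈ 132° — the waxing gibbous range.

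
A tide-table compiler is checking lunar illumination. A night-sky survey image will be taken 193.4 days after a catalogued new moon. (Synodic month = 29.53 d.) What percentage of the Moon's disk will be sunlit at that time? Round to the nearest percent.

98%

193.4/29.53 = 6.549 lunations, so 6 complete cycles and 16.22 d into the next.
The Moon has covered 16.22/29.53 of its cycle, so θ ≈ 360° × 16.22/29.53 = 197.7°.
With cos θ = (-0.952), the lit fraction is (1 − (-0.952))/2 ≈ 0.976, so 98%.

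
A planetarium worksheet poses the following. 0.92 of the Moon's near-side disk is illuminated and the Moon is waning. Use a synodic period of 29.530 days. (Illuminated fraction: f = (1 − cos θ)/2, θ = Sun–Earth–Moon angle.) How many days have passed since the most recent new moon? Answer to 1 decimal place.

From f = (1 − cos θ)/2: cos θ = 1 − 2×0.92 = -0.840; arccos → 147.1°.
A waning Moon lies in 180°–360°, so θ = 360° − 147.1° = 212.9°.
That fraction of the synodic month is 212.9/360 × 29.530 d ≈ 17.46 d.

17.5 days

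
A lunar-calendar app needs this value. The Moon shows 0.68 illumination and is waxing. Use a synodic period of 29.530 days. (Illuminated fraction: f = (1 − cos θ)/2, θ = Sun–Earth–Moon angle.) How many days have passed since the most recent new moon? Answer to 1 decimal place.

Invert f = (1 − cos θ)/2 to get cos θ = 1 − 2(0.68) = -0.360, hence θ₀ = arccos -0.360 = 111.1°.
The Moon is waxing (0°–180°), so θ = 111.1° directly.
Age = 29.530 × 111.1°/360° ≈ 9.11 days.

9.1 days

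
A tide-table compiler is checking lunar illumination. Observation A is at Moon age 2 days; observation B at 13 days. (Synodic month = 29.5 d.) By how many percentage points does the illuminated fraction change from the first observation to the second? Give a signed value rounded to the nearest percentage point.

First observation: θ = 360°·2/29.5 = 24.4°, so f = 0.045.
Second observation: θ = 158.6°, f = 0.966.
Δf = 0.966 − 0.045 = +0.921, i.e. +92 pp.

+92 percentage points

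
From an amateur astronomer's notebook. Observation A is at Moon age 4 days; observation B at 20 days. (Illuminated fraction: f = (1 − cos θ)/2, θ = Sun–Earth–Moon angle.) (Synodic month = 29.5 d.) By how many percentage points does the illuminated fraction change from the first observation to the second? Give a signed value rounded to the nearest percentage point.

θ₁ = 360° × 4/29.5 = 48.8°, f₁ = (1 − cos θ₁)/2 = 0.171.
θ₂ = 360° × 20/29.5 = 244.1°, f₂ = (1 − cos θ₂)/2 = 0.719.
Change = f₂ − f₁ = +0.548 → +55 percentage points.

+55 pp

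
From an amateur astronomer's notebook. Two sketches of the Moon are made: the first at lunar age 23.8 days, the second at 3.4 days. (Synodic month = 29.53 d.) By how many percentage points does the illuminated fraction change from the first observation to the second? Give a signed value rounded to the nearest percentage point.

-20 percentage points

θ₁ = 360° × 23.8/29.53 = 290.1°, f₁ = (1 − cos θ₁)/2 = 0.328.
θ₂ = 360° × 3.4/29.53 = 41.4°, f₂ = (1 − cos θ₂)/2 = 0.125.
Change = f₂ − f₁ = -0.203 → -20 percentage points.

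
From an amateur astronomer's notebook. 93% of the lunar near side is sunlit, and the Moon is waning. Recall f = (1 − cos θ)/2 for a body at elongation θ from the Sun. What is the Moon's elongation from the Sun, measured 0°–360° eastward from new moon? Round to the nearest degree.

From f = (1 − cos θ)/2: cos θ = 1 − 2×0.93 = -0.860; arccos → 149.3°.
Since the Moon is past full (waning), take the reflex angle: θ = 360° − 149.3° = 210.7°.

211°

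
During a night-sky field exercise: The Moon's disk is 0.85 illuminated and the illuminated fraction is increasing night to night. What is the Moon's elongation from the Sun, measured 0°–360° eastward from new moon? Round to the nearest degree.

Invert f = (1 − cos θ)/2 to get cos θ = 1 − 2(0.85) = -0.700, hence θ₀ = arccos -0.700 = 134.4°.
The Moon is waxing (0°–180°), so θ = 134.4° directly.

134°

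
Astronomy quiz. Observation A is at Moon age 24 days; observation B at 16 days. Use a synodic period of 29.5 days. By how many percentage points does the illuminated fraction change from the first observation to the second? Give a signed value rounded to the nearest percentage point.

First observation: θ = 360°·24/29.5 = 292.9°, so f = 0.306.
Second observation: θ = 195.3°, f = 0.982.
Δf = 0.982 − 0.306 = +0.677, i.e. +68 pp.

+68 pp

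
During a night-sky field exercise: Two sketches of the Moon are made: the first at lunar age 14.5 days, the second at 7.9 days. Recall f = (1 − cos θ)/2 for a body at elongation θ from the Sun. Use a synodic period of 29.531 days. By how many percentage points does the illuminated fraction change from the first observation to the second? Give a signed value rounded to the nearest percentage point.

-44 percentage points

First observation: θ = 360°·14.5/29.531 = 176.8°, so f = 0.999.
Second observation: θ = 96.3°, f = 0.555.
Δf = 0.555 − 0.999 = -0.444, i.e. -44 pp.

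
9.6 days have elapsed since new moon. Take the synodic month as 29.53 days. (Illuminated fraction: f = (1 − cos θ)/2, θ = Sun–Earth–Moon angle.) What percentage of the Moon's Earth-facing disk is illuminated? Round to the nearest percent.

Phase angle: θ = 360°·(9.6 d)/(29.53 d) = 117.0°.
Illuminated fraction = (1 − cos 117.0°)/2 = (1 − (-0.455))/2 ≈ 0.727, so 73%.

73%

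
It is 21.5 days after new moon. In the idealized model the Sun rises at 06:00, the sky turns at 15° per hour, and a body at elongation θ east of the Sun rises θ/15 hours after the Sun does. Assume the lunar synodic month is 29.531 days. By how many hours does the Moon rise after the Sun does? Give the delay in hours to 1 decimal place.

17.5 h

Elongation θ = 360° × 21.5/29.531 ≈ 262.1°.
At 15° of sky rotation per hour, 262.1° corresponds to a 17.47 h lag.
So the Moon rises 17.47 h after the Sun.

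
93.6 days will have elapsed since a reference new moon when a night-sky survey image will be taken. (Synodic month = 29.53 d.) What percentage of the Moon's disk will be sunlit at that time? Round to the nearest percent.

26%

93.6/29.53 = 3.170 lunations, so 3 complete cycles and 5.01 d into the next.
The Moon has covered 5.01/29.53 of its cycle, so θ ≈ 360° × 5.01/29.53 = 61.1°.
With cos θ = 0.484, the lit fraction is (1 − 0.484)/2 ≈ 0.258, so 26%.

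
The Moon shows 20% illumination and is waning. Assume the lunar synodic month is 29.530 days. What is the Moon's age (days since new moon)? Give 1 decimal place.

25.2 days

From f = (1 − cos θ)/2: cos θ = 1 − 2×0.20 = 0.600; arccos → 53.1°.
A waning Moon lies in 180°–360°, so θ = 360° − 53.1° = 306.9°.
Age = 29.530 × 306.9°/360° ≈ 25.17 days.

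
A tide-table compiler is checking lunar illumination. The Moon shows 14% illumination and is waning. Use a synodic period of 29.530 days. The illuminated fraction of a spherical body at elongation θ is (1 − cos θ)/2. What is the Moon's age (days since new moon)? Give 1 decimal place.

25.9 days

cos θ = 1 − 2f = 0.720, giving a principal value of 43.9°.
Waning ⇒ past full, so θ = 360° − 43.9° = 316.1°.
That fraction of the synodic month is 316.1/360 × 29.530 d ≈ 25.93 d.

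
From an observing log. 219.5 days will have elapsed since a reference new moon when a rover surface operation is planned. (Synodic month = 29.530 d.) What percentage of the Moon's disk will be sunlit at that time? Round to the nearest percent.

96%

219.5/29.530 = 7.433 lunations, so 7 complete cycles and 12.79 d into the next.
The Moon has covered 12.79/29.530 of its cycle, so θ ≈ 360° × 12.79/29.530 = 155.9°.
Illuminated fraction = (1 − cos 155.9°)/2 = (1 − (-0.913))/2 ≈ 0.956, so 96%.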